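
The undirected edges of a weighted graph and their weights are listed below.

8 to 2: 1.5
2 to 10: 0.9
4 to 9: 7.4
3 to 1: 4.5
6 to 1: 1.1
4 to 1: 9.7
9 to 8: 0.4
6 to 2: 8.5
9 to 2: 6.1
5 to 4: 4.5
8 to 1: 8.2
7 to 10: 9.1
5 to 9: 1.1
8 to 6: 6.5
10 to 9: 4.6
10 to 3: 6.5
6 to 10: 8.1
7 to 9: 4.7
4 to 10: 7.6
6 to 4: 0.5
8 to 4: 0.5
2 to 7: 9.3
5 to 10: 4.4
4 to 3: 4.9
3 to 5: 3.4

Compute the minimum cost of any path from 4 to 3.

4.9

Candidate routes:
4–8–9–5–3: 0.5+0.4+1.1+3.4 = 5.4
4–3: 4.9 = 4.9
Cheapest is 4–3 at 4.9.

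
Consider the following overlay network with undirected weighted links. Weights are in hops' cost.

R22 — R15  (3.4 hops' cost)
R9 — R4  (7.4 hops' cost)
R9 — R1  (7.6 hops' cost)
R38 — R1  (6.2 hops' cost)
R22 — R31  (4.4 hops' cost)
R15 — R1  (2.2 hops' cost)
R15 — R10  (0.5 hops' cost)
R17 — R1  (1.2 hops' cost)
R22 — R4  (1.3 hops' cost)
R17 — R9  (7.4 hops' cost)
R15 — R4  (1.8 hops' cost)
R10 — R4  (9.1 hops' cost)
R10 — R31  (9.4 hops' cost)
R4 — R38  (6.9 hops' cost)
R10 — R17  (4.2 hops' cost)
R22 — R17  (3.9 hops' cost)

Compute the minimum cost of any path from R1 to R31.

Candidate routes:
R1 - R15 - R4 - R22 - R31: 2.2+1.8+1.3+4.4 = 9.7
R1 - R17 - R22 - R31: 1.2+3.9+4.4 = 9.5
R1 - R15 - R22 - R31: 2.2+3.4+4.4 = 10
The minimum is 9.5 hops' cost via R1 - R17 - R22 - R31.

9.5 hops' cost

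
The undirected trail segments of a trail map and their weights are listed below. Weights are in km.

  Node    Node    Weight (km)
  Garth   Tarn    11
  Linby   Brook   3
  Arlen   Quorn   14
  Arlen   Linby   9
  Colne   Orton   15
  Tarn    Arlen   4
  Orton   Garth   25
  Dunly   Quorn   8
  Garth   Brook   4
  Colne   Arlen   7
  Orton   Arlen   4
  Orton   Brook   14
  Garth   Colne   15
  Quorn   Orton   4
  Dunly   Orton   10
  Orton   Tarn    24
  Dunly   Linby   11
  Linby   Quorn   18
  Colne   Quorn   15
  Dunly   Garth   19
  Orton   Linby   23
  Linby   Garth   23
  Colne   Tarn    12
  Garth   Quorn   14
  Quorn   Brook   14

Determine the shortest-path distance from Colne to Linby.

16 km

Running Dijkstra from Colne:
Colne: 0
Arlen: 7  (via Colne)
Tarn: 11  (via Arlen)
Orton: 11  (via Arlen)
Garth: 15  (via Colne)
Quorn: 15  (via Colne)
Linby: 16  (via Arlen)
Shortest route: Colne → Arlen → Linby = 16 km.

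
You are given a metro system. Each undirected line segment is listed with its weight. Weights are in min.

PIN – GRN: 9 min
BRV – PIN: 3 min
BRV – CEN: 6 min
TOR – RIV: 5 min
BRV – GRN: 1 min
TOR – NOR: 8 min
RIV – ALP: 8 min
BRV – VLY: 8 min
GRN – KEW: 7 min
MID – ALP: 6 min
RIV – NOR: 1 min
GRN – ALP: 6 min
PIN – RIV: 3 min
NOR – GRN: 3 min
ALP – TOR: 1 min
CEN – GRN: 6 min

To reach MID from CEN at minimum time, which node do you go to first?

Candidate routes:
CEN → BRV → GRN → ALP → MID: 6+1+6+6 = 19
CEN → GRN → NOR → RIV → TOR → ALP → MID: 6+3+1+5+1+6 = 22
CEN → GRN → ALP → MID: 6+6+6 = 18
The minimum is 18 min via CEN → GRN → ALP → MID.
So from CEN the first move is to GRN.

GRN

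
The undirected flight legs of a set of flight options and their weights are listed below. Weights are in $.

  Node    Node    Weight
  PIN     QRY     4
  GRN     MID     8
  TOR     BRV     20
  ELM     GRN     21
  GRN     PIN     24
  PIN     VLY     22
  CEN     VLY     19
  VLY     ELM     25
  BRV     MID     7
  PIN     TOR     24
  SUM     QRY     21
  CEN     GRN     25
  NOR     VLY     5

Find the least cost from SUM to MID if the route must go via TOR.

$76

Shortest SUM→TOR: SUM–QRY–PIN–TOR = 49
Shortest TOR→MID: TOR–BRV–MID = 27
Total via TOR: 49 + 27 = $76.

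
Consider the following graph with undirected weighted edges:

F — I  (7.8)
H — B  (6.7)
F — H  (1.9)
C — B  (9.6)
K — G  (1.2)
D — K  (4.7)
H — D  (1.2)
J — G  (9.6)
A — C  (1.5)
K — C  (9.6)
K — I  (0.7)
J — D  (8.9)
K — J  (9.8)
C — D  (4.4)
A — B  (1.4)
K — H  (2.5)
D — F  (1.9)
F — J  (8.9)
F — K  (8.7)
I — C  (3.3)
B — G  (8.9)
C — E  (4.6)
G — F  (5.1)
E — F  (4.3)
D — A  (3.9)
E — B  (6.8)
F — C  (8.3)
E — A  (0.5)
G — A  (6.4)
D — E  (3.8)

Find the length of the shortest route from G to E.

Candidate routes:
G → A → E: 6.4+0.5 = 6.9
G → K → H → D → E: 1.2+2.5+1.2+3.8 = 8.7
G → K → I → C → A → E: 1.2+0.7+3.3+1.5+0.5 = 7.2
The minimum is 6.9 via G → A → E.

6.9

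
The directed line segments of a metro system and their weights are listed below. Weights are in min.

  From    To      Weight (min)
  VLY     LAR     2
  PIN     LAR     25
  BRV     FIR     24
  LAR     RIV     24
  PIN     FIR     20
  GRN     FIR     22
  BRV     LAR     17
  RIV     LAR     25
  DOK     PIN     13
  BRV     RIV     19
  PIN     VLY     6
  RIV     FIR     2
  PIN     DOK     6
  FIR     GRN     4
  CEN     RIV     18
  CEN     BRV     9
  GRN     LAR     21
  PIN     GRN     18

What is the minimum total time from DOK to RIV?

45 min

Enumerating some paths:
DOK–PIN–VLY–LAR–RIV: 13+6+2+24 = 45
DOK–PIN–LAR–RIV: 13+25+24 = 62
Cheapest is DOK–PIN–VLY–LAR–RIV at 45 min.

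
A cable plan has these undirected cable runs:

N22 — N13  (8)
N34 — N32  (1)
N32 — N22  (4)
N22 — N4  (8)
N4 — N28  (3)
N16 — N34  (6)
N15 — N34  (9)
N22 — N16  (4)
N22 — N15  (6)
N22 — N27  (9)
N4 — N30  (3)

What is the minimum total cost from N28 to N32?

Candidate routes:
N28 → N4 → N22 → N16 → N34 → N32: 3+8+4+6+1 = 22
N28 → N4 → N22 → N15 → N34 → N32: 3+8+6+9+1 = 27
N28 → N4 → N22 → N32: 3+8+4 = 15
Cheapest is N28 → N4 → N22 → N32 at 15.

15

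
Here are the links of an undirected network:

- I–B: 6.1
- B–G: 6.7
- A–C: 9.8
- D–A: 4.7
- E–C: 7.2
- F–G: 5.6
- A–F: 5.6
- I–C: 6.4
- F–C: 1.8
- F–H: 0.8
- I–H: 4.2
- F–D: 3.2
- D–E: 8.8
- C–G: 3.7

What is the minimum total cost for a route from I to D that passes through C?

Shortest I→C: I → C = 6.4
Shortest C→D: C → F → D = 5
Total via C: 6.4 + 5 = 11.4.

11.4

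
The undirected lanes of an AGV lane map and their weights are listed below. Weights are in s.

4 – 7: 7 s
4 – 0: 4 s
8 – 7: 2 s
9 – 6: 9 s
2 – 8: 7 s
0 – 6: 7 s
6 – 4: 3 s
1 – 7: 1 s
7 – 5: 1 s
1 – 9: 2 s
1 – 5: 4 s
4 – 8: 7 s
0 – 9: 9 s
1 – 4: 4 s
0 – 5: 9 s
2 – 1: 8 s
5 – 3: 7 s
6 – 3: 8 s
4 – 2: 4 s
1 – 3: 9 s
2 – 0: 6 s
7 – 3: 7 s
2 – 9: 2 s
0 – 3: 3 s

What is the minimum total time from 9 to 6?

Running Dijkstra from 9:
9: 0
1: 2  (via 9)
2: 2  (via 9)
7: 3  (via 1)
5: 4  (via 7)
8: 5  (via 7)
4: 6  (via 1)
0: 8  (via 2)
6: 9  (via 9)
Shortest route: 9–6 = 9 s.

9 s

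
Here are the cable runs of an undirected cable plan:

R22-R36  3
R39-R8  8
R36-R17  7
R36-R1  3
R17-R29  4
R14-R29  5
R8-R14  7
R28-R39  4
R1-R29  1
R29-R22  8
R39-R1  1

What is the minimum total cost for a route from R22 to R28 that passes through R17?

20

Best R22 to R17: R22–R36–R17 costing 10
Best R17 to R28: R17–R29–R1–R39–R28 costing 10
Total via R17: 10 + 10 = 20.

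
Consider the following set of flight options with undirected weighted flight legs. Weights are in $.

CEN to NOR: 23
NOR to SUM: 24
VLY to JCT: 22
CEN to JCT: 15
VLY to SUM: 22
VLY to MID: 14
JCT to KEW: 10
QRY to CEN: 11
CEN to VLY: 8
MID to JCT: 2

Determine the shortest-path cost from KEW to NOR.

$48

Settle nodes by increasing distance from KEW:
KEW: 0
JCT: 10  (via KEW)
MID: 12  (via JCT)
CEN: 25  (via JCT)
VLY: 26  (via MID)
QRY: 36  (via CEN)
SUM: 48  (via VLY)
NOR: 48  (via CEN)
Shortest route: KEW → JCT → CEN → NOR = $48.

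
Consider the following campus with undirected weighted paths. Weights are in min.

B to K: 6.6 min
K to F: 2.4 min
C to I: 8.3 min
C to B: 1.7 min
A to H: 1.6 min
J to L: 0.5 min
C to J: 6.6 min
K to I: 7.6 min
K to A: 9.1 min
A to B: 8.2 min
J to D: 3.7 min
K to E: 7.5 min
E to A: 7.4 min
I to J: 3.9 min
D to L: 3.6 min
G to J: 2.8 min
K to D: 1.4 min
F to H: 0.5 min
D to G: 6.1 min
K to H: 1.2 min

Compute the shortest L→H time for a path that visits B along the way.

Best L to B: L → J → C → B costing 8.8
Shortest B→H: B → K → H = 7.8
Total via B: 8.8 + 7.8 = 16.6 min.

16.6 min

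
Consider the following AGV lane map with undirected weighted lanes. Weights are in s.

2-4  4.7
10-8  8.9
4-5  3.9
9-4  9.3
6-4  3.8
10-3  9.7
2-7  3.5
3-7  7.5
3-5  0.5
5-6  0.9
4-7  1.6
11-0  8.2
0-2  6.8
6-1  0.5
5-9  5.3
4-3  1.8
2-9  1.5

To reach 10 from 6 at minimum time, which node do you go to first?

Candidate routes:
6 - 5 - 3 - 10: 0.9+0.5+9.7 = 11.1
6 - 4 - 3 - 10: 3.8+1.8+9.7 = 15.3
Cheapest is 6 - 5 - 3 - 10 at 11.1 s.
So from 6 the first move is to 5.

5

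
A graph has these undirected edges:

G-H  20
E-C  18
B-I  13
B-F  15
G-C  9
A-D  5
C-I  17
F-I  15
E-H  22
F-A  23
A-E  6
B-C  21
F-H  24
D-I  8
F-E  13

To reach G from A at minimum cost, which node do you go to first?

E

Enumerating some paths:
A–D–I–B–C–G: 5+8+13+21+9 = 56
A–E–C–G: 6+18+9 = 33
A–E–H–G: 6+22+20 = 48
A–D–I–C–G: 5+8+17+9 = 39
The minimum is 33 via A–E–C–G.
So from A the first move is to E.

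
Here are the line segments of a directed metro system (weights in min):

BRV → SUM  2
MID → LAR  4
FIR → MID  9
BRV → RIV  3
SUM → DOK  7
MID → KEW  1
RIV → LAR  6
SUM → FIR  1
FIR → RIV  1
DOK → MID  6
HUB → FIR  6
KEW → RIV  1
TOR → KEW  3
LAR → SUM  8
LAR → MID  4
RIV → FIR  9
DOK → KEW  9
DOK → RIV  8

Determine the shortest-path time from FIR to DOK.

22 min

Candidate routes:
FIR–MID–LAR–SUM–DOK: 9+4+8+7 = 28
FIR–RIV–LAR–SUM–DOK: 1+6+8+7 = 22
Cheapest is FIR–RIV–LAR–SUM–DOK at 22 min.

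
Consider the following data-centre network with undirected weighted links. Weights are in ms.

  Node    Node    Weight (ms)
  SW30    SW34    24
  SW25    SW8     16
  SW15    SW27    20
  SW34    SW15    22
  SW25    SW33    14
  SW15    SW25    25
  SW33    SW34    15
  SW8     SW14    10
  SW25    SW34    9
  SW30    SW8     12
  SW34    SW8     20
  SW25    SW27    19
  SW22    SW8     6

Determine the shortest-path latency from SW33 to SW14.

40 ms

Compare a few routes:
SW33 - SW25 - SW8 - SW14: 14+16+10 = 40
SW33 - SW34 - SW8 - SW14: 15+20+10 = 45
Cheapest is SW33 - SW25 - SW8 - SW14 at 40 ms.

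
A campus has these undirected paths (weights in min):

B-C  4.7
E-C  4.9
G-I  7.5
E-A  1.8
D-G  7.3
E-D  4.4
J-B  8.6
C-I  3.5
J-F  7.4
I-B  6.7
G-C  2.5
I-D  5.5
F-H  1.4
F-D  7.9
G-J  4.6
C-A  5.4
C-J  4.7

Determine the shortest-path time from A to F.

Settle nodes by increasing distance from A:
A: 0
E: 1.8  (via A)
C: 5.4  (via A)
D: 6.2  (via E)
G: 7.9  (via C)
I: 8.9  (via C)
B: 10.1  (via C)
J: 10.1  (via C)
F: 14.1  (via D)
Shortest route: A–E–D–F = 14.1 min.

14.1 min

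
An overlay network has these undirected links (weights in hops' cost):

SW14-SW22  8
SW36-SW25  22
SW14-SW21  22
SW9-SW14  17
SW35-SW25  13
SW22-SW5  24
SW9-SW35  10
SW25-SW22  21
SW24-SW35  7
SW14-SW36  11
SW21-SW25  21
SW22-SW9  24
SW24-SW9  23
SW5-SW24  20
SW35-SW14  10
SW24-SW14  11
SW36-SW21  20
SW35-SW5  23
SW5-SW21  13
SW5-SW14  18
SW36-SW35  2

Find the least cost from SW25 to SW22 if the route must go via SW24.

39 hops' cost

Best SW25 to SW24: SW25 → SW35 → SW24 costing 20
Best SW24 to SW22: SW24 → SW14 → SW22 costing 19
Total via SW24: 20 + 19 = 39 hops' cost.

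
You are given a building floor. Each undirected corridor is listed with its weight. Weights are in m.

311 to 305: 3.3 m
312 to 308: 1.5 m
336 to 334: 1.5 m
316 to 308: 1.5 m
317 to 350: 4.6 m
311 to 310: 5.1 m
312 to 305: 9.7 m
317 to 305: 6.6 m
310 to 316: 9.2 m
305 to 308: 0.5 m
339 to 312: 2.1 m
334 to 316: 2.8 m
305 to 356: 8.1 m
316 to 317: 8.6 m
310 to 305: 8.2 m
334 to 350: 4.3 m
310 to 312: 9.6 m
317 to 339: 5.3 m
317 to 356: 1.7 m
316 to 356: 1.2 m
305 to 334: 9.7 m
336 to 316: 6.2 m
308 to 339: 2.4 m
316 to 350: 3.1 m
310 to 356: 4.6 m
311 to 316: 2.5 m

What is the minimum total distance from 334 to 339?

Candidate routes:
334 → 316 → 308 → 312 → 339: 2.8+1.5+1.5+2.1 = 7.9
334 → 316 → 308 → 339: 2.8+1.5+2.4 = 6.7
334 → 316 → 356 → 317 → 339: 2.8+1.2+1.7+5.3 = 11
Cheapest is 334 → 316 → 308 → 339 at 6.7 m.

6.7 m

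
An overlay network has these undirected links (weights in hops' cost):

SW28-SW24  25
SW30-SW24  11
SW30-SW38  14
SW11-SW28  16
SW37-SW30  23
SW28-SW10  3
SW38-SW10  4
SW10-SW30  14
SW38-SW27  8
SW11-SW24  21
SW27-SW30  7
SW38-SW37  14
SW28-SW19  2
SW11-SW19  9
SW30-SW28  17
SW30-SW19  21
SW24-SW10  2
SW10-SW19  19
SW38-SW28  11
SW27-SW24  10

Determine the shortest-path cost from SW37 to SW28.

21 hops' cost

Settle nodes by increasing distance from SW37:
SW37: 0
SW38: 14  (via SW37)
SW10: 18  (via SW38)
SW24: 20  (via SW10)
SW28: 21  (via SW10)
Shortest route: SW37 → SW38 → SW10 → SW28 = 21 hops' cost.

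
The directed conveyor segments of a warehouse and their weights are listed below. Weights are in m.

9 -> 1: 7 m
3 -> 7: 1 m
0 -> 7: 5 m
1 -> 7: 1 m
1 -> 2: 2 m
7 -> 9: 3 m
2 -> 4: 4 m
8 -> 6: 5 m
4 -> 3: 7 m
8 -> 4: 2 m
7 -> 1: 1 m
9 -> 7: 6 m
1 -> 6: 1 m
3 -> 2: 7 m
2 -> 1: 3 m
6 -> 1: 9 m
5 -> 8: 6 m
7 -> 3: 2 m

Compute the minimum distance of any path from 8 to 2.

13 m

Settle nodes by increasing distance from 8:
8: 0
4: 2  (via 8)
6: 5  (via 8)
3: 9  (via 4)
7: 10  (via 3)
1: 11  (via 7)
2: 13  (via 1)
Shortest route: 8–4–3–7–1–2 = 13 m.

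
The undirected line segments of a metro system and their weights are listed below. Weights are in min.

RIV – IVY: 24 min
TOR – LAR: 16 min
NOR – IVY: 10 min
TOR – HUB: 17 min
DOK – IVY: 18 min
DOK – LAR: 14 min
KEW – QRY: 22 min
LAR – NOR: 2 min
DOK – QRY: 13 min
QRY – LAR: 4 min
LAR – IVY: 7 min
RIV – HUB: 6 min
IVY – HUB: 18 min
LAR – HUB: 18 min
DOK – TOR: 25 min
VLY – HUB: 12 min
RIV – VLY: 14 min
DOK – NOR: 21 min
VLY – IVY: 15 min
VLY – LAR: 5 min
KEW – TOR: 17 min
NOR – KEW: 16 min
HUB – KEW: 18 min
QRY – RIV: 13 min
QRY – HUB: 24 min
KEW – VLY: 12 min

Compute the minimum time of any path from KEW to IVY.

Settle nodes by increasing distance from KEW:
KEW: 0
VLY: 12  (via KEW)
NOR: 16  (via KEW)
LAR: 17  (via VLY)
TOR: 17  (via KEW)
HUB: 18  (via KEW)
QRY: 21  (via LAR)
IVY: 24  (via LAR)
Shortest route: KEW–VLY–LAR–IVY = 24 min.

24 min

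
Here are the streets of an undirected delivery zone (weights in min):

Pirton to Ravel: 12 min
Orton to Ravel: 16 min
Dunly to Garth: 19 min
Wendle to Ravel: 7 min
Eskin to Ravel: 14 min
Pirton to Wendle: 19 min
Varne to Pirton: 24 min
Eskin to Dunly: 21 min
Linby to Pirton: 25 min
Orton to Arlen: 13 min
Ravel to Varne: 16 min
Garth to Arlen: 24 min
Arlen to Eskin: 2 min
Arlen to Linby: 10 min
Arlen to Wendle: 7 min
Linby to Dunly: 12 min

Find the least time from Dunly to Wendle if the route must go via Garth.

Shortest Dunly→Garth: Dunly → Garth = 19
Shortest Garth→Wendle: Garth → Arlen → Wendle = 31
Total via Garth: 19 + 31 = 50 min.

50 min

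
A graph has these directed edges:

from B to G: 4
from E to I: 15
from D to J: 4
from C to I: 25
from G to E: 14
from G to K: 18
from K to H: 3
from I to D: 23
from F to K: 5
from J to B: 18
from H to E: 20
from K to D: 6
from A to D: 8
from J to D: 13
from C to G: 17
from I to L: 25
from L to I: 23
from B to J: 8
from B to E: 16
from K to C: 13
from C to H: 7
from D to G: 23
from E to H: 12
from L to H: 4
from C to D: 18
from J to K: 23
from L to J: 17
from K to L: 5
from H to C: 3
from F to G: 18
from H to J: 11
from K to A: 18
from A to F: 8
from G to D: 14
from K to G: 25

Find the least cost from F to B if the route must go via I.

Best F to I: F → K → L → I costing 33
Best I to B: I → D → J → B costing 45
Total via I: 33 + 45 = 78.

78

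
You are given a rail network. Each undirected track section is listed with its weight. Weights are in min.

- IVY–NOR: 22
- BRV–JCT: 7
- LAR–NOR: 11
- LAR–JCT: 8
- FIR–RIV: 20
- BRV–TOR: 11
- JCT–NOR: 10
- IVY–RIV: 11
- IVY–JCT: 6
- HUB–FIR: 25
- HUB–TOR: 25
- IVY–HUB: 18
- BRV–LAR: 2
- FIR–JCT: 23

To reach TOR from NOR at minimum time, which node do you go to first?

Enumerating some paths:
NOR - LAR - BRV - TOR: 11+2+11 = 24
NOR - JCT - BRV - TOR: 10+7+11 = 28
Cheapest is NOR - LAR - BRV - TOR at 24 min.
So from NOR the first move is to LAR.

LAR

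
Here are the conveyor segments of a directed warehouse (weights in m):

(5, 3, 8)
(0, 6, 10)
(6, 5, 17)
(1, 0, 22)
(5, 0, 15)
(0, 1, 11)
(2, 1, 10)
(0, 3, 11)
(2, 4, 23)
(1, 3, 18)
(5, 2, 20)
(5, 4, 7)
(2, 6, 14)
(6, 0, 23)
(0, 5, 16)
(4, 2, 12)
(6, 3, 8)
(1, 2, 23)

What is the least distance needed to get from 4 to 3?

Compare a few routes:
4 → 2 → 6 → 3: 12+14+8 = 34
4 → 2 → 1 → 3: 12+10+18 = 40
Cheapest is 4 → 2 → 6 → 3 at 34 m.

34 m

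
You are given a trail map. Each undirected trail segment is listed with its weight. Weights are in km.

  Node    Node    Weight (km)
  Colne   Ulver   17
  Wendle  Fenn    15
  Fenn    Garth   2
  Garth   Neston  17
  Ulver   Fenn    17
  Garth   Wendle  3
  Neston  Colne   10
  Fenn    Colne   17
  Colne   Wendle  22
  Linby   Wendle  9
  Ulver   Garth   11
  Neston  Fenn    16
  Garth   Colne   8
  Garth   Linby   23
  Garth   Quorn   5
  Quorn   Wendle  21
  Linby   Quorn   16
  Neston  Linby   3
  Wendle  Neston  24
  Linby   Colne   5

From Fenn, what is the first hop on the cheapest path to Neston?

Candidate routes:
Fenn - Garth - Wendle - Linby - Neston: 2+3+9+3 = 17
Fenn - Garth - Colne - Linby - Neston: 2+8+5+3 = 18
Fenn - Neston: 16 = 16
Cheapest is Fenn - Neston at 16 km.
So from Fenn the first move is to Neston.

Neston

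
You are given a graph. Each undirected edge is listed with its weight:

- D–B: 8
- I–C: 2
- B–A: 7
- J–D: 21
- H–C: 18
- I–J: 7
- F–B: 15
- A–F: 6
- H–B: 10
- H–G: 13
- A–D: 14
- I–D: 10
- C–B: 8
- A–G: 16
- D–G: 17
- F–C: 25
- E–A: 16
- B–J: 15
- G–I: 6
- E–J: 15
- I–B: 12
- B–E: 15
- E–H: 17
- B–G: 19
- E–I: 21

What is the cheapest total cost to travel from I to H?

19

Compare a few routes:
I–C–H: 2+18 = 20
I–B–H: 12+10 = 22
I–G–H: 6+13 = 19
I–C–B–H: 2+8+10 = 20
The minimum is 19 via I–G–H.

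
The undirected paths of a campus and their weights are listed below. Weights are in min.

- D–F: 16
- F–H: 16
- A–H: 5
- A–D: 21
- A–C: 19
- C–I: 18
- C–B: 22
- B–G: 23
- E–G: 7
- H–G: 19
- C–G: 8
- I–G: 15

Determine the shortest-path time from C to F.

Compare a few routes:
C–A–H–F: 19+5+16 = 40
C–A–D–F: 19+21+16 = 56
C–G–H–F: 8+19+16 = 43
C–I–G–H–F: 18+15+19+16 = 68
The minimum is 40 min via C–A–H–F.

40 min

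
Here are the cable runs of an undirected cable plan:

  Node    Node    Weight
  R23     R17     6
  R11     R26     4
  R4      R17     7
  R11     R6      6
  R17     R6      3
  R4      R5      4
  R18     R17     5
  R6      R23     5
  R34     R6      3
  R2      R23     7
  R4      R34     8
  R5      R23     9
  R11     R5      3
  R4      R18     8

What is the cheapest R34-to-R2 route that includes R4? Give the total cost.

Shortest R34→R4: R34–R4 = 8
Best R4 to R2: R4–R5–R23–R2 costing 20
Total via R4: 8 + 20 = 28.

28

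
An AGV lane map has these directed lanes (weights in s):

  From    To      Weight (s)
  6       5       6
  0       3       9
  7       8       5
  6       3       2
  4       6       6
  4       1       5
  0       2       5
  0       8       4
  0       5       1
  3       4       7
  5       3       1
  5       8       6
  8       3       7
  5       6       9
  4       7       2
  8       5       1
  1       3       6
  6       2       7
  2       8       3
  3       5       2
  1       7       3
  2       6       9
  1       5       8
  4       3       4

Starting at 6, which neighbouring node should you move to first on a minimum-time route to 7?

Compare a few routes:
6–3–4–1–7: 2+7+5+3 = 17
6–5–3–4–7: 6+1+7+2 = 16
6–3–4–7: 2+7+2 = 11
Cheapest is 6–3–4–7 at 11 s.
So from 6 the first move is to 3.

3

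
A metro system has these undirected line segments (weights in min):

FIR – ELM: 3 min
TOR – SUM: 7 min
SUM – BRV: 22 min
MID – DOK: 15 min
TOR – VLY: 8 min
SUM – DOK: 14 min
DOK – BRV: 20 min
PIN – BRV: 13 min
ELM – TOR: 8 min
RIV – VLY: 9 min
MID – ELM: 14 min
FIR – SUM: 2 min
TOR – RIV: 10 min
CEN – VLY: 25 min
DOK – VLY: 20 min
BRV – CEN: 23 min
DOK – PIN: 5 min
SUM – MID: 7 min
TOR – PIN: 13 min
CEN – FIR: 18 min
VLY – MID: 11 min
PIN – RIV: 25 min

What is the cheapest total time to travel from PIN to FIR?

Enumerating some paths:
PIN–DOK–SUM–FIR: 5+14+2 = 21
PIN–TOR–SUM–FIR: 13+7+2 = 22
PIN–TOR–ELM–FIR: 13+8+3 = 24
PIN–DOK–MID–SUM–FIR: 5+15+7+2 = 29
Cheapest is PIN–DOK–SUM–FIR at 21 min.

21 min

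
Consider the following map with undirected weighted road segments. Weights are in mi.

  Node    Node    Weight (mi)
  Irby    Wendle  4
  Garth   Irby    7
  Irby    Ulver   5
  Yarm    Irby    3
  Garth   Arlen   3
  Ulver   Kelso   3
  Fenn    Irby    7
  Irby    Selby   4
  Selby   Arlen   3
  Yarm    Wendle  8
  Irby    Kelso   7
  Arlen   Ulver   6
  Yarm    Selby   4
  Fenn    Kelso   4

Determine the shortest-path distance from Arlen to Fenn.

13 mi

Running Dijkstra from Arlen:
Arlen: 0
Selby: 3  (via Arlen)
Garth: 3  (via Arlen)
Ulver: 6  (via Arlen)
Irby: 7  (via Selby)
Yarm: 7  (via Selby)
Kelso: 9  (via Ulver)
Wendle: 11  (via Irby)
Fenn: 13  (via Kelso)
Shortest route: Arlen–Ulver–Kelso–Fenn = 13 mi.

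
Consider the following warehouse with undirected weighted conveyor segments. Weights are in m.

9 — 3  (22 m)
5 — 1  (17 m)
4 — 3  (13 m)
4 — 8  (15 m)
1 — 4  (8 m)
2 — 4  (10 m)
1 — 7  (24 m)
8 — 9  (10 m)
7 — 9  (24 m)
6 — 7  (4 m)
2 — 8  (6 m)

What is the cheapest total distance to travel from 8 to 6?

38 m

Compare a few routes:
8 - 4 - 1 - 7 - 6: 15+8+24+4 = 51
8 - 9 - 7 - 6: 10+24+4 = 38
8 - 2 - 4 - 1 - 7 - 6: 6+10+8+24+4 = 52
8 - 4 - 3 - 9 - 7 - 6: 15+13+22+24+4 = 78
The minimum is 38 m via 8 - 9 - 7 - 6.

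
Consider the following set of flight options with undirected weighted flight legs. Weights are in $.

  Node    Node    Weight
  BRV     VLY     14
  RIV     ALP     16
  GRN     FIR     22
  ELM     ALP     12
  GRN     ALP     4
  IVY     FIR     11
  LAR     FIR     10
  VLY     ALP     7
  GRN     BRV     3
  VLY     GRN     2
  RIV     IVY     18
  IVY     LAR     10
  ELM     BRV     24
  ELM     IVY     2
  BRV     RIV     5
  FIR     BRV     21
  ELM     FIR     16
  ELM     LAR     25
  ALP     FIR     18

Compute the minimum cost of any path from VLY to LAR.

Shortest distances from VLY:
VLY: 0
GRN: 2  (via VLY)
BRV: 5  (via GRN)
ALP: 6  (via GRN)
RIV: 10  (via BRV)
ELM: 18  (via ALP)
IVY: 20  (via ELM)
FIR: 24  (via GRN)
LAR: 30  (via IVY)
Shortest route: VLY → GRN → ALP → ELM → IVY → LAR = $30.

$30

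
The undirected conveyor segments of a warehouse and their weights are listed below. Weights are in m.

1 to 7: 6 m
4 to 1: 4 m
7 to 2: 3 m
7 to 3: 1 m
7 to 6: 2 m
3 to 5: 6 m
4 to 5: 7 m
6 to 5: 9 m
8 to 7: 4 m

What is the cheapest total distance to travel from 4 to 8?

Enumerating some paths:
4–1–7–8: 4+6+4 = 14
4–5–6–7–8: 7+9+2+4 = 22
4–5–3–7–8: 7+6+1+4 = 18
The minimum is 14 m via 4–1–7–8.

14 m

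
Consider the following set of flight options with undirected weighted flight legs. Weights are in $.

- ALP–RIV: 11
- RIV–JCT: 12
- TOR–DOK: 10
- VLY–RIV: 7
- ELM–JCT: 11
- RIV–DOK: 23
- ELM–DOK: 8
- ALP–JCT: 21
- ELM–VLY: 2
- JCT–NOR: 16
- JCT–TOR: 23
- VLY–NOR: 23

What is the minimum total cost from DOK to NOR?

Shortest distances from DOK:
DOK: 0
ELM: 8  (via DOK)
VLY: 10  (via ELM)
TOR: 10  (via DOK)
RIV: 17  (via VLY)
JCT: 19  (via ELM)
ALP: 28  (via RIV)
NOR: 33  (via VLY)
Shortest route: DOK → ELM → VLY → NOR = $33.

$33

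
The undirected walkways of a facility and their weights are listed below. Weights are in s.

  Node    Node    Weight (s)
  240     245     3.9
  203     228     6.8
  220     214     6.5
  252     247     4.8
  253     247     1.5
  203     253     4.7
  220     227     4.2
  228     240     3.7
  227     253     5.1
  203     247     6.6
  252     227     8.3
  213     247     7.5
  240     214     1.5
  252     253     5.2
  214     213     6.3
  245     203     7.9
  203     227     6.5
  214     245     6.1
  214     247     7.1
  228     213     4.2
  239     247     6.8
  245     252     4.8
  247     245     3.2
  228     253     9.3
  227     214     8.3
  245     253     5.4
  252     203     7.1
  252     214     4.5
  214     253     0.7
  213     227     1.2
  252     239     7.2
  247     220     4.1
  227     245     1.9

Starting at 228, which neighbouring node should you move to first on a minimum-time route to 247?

240

Candidate routes:
228 → 240 → 245 → 247: 3.7+3.9+3.2 = 10.8
228 → 213 → 227 → 245 → 247: 4.2+1.2+1.9+3.2 = 10.5
228 → 240 → 214 → 253 → 247: 3.7+1.5+0.7+1.5 = 7.4
The minimum is 7.4 s via 228 → 240 → 214 → 253 → 247.
So from 228 the first move is to 240.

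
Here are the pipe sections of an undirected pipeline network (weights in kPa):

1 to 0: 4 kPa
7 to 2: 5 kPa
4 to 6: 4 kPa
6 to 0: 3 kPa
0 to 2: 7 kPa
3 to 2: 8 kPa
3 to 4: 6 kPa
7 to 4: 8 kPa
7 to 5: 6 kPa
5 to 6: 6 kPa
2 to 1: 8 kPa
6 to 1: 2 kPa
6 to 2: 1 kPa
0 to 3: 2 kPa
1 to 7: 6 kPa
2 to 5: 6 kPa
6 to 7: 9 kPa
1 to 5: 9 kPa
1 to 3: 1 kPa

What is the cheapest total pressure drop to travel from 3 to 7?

Compare a few routes:
3 - 1 - 6 - 2 - 7: 1+2+1+5 = 9
3 - 0 - 6 - 2 - 7: 2+3+1+5 = 11
3 - 1 - 7: 1+6 = 7
3 - 0 - 1 - 7: 2+4+6 = 12
The minimum is 7 kPa via 3 - 1 - 7.

7 kPa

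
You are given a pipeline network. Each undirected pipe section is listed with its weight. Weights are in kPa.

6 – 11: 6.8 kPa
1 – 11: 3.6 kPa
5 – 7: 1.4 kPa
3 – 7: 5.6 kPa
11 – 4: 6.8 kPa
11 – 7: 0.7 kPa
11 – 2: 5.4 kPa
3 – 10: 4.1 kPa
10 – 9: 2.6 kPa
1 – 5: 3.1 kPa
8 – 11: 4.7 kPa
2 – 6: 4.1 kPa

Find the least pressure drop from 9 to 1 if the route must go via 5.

Best 9 to 5: 9–10–3–7–5 costing 13.7
Shortest 5→1: 5–1 = 3.1
Total via 5: 13.7 + 3.1 = 16.8 kPa.

16.8 kPa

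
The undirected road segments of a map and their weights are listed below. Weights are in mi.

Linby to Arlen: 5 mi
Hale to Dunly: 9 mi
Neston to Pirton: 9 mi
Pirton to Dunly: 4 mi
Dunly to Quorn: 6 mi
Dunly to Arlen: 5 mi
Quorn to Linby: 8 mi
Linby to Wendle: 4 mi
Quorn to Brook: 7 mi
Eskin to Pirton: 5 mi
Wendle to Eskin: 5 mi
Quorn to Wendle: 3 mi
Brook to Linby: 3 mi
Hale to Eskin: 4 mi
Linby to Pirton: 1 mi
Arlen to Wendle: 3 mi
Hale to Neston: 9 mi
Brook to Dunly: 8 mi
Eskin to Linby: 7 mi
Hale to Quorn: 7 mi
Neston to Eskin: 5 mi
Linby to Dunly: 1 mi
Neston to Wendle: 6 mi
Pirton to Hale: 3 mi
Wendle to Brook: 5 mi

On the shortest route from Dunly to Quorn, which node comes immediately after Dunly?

Quorn

Compare a few routes:
Dunly–Quorn: 6 = 6
Dunly–Linby–Wendle–Quorn: 1+4+3 = 8
Cheapest is Dunly–Quorn at 6 mi.
So from Dunly the first move is to Quorn.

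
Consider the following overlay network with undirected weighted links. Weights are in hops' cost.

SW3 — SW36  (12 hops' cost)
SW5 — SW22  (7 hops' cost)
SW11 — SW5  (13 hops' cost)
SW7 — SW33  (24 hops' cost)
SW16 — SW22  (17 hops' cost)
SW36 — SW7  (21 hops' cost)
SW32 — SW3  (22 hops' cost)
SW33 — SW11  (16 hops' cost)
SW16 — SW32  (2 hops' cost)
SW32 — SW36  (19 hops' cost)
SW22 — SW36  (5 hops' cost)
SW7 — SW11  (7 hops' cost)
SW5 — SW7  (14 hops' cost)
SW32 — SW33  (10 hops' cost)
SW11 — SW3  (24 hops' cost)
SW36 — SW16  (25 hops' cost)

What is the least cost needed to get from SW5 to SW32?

Enumerating some paths:
SW5–SW22–SW36–SW32: 7+5+19 = 31
SW5–SW22–SW16–SW32: 7+17+2 = 26
The minimum is 26 hops' cost via SW5–SW22–SW16–SW32.

26 hops' cost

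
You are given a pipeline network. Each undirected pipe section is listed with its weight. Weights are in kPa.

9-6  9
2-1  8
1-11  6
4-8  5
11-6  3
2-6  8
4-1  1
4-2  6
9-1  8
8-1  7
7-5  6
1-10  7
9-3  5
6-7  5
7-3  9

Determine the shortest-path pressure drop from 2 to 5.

Enumerating some paths:
2 → 6 → 7 → 5: 8+5+6 = 19
2 → 4 → 1 → 9 → 3 → 7 → 5: 6+1+8+5+9+6 = 35
2 → 4 → 1 → 11 → 6 → 7 → 5: 6+1+6+3+5+6 = 27
2 → 1 → 11 → 6 → 7 → 5: 8+6+3+5+6 = 28
The minimum is 19 kPa via 2 → 6 → 7 → 5.

19 kPa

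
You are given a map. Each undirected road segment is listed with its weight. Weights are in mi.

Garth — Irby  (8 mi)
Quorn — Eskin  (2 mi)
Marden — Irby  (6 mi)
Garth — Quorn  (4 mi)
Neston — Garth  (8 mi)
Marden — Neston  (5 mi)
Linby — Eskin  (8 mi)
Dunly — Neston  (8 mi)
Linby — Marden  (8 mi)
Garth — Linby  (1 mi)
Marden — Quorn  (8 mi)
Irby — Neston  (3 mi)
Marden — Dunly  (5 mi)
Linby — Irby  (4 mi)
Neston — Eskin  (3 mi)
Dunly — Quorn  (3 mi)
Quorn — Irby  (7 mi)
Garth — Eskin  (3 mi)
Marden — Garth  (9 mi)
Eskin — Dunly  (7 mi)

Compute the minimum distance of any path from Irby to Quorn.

Running Dijkstra from Irby:
Irby: 0
Neston: 3  (via Irby)
Linby: 4  (via Irby)
Garth: 5  (via Linby)
Eskin: 6  (via Neston)
Marden: 6  (via Irby)
Quorn: 7  (via Irby)
Shortest route: Irby → Quorn = 7 mi.

7 mi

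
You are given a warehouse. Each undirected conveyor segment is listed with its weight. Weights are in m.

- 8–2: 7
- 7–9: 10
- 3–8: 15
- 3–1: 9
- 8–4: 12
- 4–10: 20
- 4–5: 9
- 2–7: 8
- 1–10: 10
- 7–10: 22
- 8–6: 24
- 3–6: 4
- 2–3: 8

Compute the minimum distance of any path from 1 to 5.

Running Dijkstra from 1:
1: 0
3: 9  (via 1)
10: 10  (via 1)
6: 13  (via 3)
2: 17  (via 3)
8: 24  (via 3)
7: 25  (via 2)
4: 30  (via 10)
9: 35  (via 7)
5: 39  (via 4)
Shortest route: 1–10–4–5 = 39 m.

39 m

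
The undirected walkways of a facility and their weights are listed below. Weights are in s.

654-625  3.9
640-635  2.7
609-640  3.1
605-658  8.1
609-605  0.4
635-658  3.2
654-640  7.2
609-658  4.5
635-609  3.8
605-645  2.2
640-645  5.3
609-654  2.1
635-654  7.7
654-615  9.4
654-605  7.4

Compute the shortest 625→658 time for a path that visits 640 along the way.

15 s

Shortest 625→640: 625–654–609–640 = 9.1
Best 640 to 658: 640–635–658 costing 5.9
Total via 640: 9.1 + 5.9 = 15 s.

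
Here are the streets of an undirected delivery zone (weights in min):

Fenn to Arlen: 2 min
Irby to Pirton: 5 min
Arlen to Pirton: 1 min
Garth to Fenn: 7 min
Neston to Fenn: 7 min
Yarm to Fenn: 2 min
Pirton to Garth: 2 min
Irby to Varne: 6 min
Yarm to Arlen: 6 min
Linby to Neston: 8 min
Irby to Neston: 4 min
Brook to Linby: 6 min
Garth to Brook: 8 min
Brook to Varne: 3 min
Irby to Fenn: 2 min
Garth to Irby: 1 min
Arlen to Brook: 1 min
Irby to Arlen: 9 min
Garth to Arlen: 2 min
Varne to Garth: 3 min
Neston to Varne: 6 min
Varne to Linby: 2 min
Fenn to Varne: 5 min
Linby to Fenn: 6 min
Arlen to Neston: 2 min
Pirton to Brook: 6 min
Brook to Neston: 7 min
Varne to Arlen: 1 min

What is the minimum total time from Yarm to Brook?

5 min

Settle nodes by increasing distance from Yarm:
Yarm: 0
Fenn: 2  (via Yarm)
Arlen: 4  (via Fenn)
Irby: 4  (via Fenn)
Garth: 5  (via Irby)
Pirton: 5  (via Arlen)
Brook: 5  (via Arlen)
Shortest route: Yarm → Fenn → Arlen → Brook = 5 min.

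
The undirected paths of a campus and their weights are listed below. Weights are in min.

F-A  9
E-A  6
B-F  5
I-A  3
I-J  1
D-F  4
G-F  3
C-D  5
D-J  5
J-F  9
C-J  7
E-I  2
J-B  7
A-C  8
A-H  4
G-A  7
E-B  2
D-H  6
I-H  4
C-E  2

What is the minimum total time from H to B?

Running Dijkstra from H:
H: 0
A: 4  (via H)
I: 4  (via H)
J: 5  (via I)
D: 6  (via H)
E: 6  (via I)
B: 8  (via E)
Shortest route: H–I–E–B = 8 min.

8 min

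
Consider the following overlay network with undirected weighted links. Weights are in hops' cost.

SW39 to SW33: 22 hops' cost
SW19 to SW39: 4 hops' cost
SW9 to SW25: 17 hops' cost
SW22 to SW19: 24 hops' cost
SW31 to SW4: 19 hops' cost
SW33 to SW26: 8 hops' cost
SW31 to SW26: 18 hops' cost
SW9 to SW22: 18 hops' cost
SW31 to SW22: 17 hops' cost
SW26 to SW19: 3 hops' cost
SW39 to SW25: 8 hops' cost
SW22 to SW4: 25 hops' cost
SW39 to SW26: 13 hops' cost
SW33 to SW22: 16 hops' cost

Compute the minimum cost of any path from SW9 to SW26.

Shortest distances from SW9:
SW9: 0
SW25: 17  (via SW9)
SW22: 18  (via SW9)
SW39: 25  (via SW25)
SW19: 29  (via SW39)
SW26: 32  (via SW19)
Shortest route: SW9 → SW25 → SW39 → SW19 → SW26 = 32 hops' cost.

32 hops' cost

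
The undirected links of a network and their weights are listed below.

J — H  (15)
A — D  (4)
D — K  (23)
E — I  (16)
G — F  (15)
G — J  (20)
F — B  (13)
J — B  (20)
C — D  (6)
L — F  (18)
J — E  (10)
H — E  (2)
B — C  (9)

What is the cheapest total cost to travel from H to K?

Shortest distances from H:
H: 0
E: 2  (via H)
J: 12  (via E)
I: 18  (via E)
B: 32  (via J)
G: 32  (via J)
C: 41  (via B)
F: 45  (via B)
D: 47  (via C)
A: 51  (via D)
L: 63  (via F)
K: 70  (via D)
Shortest route: H → E → J → B → C → D → K = 70.

70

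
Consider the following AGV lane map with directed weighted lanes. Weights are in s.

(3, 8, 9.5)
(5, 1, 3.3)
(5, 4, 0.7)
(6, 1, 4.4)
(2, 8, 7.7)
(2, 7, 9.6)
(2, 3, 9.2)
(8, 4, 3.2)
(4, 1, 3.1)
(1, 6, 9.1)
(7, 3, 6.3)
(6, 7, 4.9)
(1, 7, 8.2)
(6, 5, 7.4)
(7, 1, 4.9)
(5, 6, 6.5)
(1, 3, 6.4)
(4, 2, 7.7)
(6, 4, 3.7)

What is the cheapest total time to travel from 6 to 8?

Running Dijkstra from 6:
6: 0
4: 3.7  (via 6)
1: 4.4  (via 6)
7: 4.9  (via 6)
5: 7.4  (via 6)
3: 10.8  (via 1)
2: 11.4  (via 4)
8: 19.1  (via 2)
Shortest route: 6 → 4 → 2 → 8 = 19.1 s.

19.1 s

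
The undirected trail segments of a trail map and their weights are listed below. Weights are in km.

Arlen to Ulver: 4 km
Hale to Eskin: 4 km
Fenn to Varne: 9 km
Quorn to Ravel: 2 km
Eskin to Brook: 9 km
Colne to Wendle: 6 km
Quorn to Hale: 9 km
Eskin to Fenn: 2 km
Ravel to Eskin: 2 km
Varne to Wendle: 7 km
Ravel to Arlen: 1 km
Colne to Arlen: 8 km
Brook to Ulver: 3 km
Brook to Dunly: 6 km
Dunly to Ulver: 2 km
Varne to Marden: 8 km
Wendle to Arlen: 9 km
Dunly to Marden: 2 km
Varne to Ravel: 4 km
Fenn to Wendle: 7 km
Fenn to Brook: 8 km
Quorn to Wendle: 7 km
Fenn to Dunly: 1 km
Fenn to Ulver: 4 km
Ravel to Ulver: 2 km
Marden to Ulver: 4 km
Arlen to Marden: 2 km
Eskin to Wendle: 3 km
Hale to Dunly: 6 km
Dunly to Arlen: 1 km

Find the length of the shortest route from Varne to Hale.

Shortest distances from Varne:
Varne: 0
Ravel: 4  (via Varne)
Arlen: 5  (via Ravel)
Dunly: 6  (via Arlen)
Quorn: 6  (via Ravel)
Ulver: 6  (via Ravel)
Eskin: 6  (via Ravel)
Wendle: 7  (via Varne)
Marden: 7  (via Arlen)
Fenn: 7  (via Dunly)
Brook: 9  (via Ulver)
Hale: 10  (via Eskin)
Shortest route: Varne → Ravel → Eskin → Hale = 10 km.

10 km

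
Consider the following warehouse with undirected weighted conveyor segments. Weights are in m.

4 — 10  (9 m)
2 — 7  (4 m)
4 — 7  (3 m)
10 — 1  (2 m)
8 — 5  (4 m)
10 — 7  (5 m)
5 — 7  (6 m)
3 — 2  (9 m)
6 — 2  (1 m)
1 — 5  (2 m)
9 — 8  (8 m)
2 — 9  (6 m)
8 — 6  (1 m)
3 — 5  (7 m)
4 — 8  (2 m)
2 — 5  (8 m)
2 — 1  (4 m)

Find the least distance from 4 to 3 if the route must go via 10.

Best 4 to 10: 4 → 7 → 10 costing 8
Shortest 10→3: 10 → 1 → 5 → 3 = 11
Total via 10: 8 + 11 = 19 m.

19 m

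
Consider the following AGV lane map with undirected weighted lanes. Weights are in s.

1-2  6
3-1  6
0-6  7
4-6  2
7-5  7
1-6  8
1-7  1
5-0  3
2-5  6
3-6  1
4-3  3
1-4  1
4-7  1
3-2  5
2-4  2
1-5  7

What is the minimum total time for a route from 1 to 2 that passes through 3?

Best 1 to 3: 1 → 4 → 3 costing 4
Best 3 to 2: 3 → 2 costing 5
Total via 3: 4 + 5 = 9 s.

9 s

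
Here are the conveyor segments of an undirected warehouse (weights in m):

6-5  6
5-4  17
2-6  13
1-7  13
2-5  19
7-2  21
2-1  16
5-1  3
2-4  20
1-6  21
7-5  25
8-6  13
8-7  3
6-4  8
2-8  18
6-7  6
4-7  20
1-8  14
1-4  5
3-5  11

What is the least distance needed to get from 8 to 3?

26 m

Enumerating some paths:
8 - 1 - 5 - 3: 14+3+11 = 28
8 - 6 - 5 - 3: 13+6+11 = 30
8 - 7 - 6 - 5 - 3: 3+6+6+11 = 26
The minimum is 26 m via 8 - 7 - 6 - 5 - 3.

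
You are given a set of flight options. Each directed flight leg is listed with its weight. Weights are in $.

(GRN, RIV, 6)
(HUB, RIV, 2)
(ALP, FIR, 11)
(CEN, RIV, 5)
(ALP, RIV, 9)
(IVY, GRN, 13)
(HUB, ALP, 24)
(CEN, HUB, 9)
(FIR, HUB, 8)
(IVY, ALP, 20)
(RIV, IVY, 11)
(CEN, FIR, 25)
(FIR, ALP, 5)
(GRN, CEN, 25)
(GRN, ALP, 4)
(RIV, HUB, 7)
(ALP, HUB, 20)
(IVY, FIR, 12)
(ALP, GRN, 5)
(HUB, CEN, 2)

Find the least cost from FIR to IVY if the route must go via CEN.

Best FIR to CEN: FIR → HUB → CEN costing 10
Best CEN to IVY: CEN → RIV → IVY costing 16
Total via CEN: 10 + 16 = $26.

$26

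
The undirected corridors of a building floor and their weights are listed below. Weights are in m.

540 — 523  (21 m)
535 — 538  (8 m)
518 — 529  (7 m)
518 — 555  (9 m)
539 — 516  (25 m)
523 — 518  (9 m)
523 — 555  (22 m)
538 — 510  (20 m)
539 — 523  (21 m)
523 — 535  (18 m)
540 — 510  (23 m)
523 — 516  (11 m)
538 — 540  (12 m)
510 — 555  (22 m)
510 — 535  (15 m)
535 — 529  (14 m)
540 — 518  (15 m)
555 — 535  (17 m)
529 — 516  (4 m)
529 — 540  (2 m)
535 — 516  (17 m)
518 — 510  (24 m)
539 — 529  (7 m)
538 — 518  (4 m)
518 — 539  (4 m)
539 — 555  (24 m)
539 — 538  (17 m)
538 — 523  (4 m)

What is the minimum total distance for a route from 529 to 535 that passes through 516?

21 m

Shortest 529→516: 529 → 516 = 4
Shortest 516→535: 516 → 535 = 17
Total via 516: 4 + 17 = 21 m.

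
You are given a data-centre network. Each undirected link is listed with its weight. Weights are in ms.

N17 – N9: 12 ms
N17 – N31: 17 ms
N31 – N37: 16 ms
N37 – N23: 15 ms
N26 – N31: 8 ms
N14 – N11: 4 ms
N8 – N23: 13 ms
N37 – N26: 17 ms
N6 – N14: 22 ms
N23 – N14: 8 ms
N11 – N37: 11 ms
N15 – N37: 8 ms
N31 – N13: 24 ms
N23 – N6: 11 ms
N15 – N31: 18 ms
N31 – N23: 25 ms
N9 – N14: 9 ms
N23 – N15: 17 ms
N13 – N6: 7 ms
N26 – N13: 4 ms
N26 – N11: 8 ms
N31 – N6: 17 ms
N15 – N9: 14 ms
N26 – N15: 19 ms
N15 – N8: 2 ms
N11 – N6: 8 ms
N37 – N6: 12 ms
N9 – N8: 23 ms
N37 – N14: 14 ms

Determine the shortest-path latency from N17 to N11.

25 ms

Running Dijkstra from N17:
N17: 0
N9: 12  (via N17)
N31: 17  (via N17)
N14: 21  (via N9)
N26: 25  (via N31)
N11: 25  (via N14)
Shortest route: N17–N9–N14–N11 = 25 ms.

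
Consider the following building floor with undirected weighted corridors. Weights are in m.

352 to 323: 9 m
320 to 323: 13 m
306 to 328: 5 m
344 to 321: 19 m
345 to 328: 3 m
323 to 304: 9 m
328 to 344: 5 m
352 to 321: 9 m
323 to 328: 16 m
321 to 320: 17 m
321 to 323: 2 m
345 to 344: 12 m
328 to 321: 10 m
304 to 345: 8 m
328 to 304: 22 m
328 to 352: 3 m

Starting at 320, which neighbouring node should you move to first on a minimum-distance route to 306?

323

Enumerating some paths:
320 → 321 → 328 → 306: 17+10+5 = 32
320 → 323 → 321 → 352 → 328 → 306: 13+2+9+3+5 = 32
320 → 323 → 321 → 328 → 306: 13+2+10+5 = 30
Cheapest is 320 → 323 → 321 → 328 → 306 at 30 m.
So from 320 the first move is to 323.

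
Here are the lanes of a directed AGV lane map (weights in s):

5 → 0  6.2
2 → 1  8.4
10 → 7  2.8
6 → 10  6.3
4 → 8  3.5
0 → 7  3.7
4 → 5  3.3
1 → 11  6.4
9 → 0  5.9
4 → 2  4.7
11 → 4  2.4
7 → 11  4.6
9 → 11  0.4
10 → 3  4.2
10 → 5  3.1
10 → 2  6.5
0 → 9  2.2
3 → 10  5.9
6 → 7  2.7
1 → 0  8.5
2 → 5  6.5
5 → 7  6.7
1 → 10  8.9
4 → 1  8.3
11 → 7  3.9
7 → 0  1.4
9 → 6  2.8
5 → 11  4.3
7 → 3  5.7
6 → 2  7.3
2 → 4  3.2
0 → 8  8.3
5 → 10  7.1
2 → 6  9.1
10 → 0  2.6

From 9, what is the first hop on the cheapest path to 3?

11

Enumerating some paths:
9–6–10–3: 2.8+6.3+4.2 = 13.3
9–0–7–3: 5.9+3.7+5.7 = 15.3
9–11–7–3: 0.4+3.9+5.7 = 10
9–6–7–3: 2.8+2.7+5.7 = 11.2
Cheapest is 9–11–7–3 at 10 s.
So from 9 the first move is to 11.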